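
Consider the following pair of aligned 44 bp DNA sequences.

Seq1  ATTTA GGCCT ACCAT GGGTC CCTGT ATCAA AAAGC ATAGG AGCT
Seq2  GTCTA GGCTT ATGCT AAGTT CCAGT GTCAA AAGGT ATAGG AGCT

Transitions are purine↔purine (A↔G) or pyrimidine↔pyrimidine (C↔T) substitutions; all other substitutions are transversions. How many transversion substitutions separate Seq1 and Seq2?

Mismatches occur at site 1 (A→G, transition), site 3 (T→C, transition), site 9 (C→T, transition), site 12 (C→T, transition), site 13 (C→G, transversion), site 14 (A→C, transversion), site 16 (G→A, transition), site 17 (G→A, transition), site 20 (C→T, transition), site 23 (T→A, transversion), site 26 (A→G, transition), site 33 (A→G, transition), site 35 (C→T, transition).
Of the 13 differences, 10 transitions and 3 transversions, so the answer is 3.

3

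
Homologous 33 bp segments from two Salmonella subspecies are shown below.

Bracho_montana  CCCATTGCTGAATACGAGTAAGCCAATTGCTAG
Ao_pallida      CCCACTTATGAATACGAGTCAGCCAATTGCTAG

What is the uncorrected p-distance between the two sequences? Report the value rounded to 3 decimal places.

0.121

Differing sites — 5:T/C; 7:G/T; 8:C/A; 20:A/C.
There are 4 differences over 33 sites, so p = 4/33 = 0.121.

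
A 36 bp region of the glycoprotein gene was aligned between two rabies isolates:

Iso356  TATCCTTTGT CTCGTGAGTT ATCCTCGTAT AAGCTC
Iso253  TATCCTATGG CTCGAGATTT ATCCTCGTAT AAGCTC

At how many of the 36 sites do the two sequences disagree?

4

Mismatches occur at site 7 (T↔A), site 10 (T↔G), site 15 (T↔A), site 18 (G↔T).
That gives 4 mismatches out of 36 aligned sites, so the Hamming distance is 4.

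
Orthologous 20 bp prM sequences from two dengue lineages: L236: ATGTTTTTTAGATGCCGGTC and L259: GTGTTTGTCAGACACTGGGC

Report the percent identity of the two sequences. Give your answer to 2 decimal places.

The sequences differ at positions 1 (A/G), 7 (T/G), 9 (T/C), 13 (T/C), 14 (G/A), 16 (C/T), 19 (T/G).
13 of the 20 sites match, so the percent identity is 13/20 × 100 = 65.00%.

65.00%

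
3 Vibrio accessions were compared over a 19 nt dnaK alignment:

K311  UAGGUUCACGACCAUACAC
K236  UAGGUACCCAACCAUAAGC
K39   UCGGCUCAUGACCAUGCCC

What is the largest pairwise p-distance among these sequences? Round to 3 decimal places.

0.474

Pairwise Hamming distances:
  K311 vs K236: 5
  K311 vs K39: 5
  K236 vs K39: 9
The largest is 9 mismatches, between K236 and K39; p = 9/19 = 0.474.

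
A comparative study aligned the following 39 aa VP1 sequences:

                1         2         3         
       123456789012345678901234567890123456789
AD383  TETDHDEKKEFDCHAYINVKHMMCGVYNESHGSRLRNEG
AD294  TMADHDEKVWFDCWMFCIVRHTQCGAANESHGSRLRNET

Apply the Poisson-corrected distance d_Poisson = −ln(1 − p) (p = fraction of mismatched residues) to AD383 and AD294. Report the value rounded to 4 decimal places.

0.4855

Differing sites — 2:E/M; 3:T/A; 9:K/V; 10:E/W; 14:H/W; 15:A/M; 16:Y/F; 17:I/C; 18:N/I; 20:K/R; 22:M/T; 23:M/Q; 26:V/A; 27:Y/A; 39:G/T.
p = 15/39 = 0.384615.
d = −ln(1 − 0.384615) = −ln(0.615385) = 0.4855.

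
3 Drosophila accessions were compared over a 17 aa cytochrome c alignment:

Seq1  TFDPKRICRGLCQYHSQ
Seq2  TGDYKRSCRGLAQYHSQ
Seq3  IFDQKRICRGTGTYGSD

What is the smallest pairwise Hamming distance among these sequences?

4

Pairwise Hamming distances:
  Seq1 vs Seq2: 4
  Seq1 vs Seq3: 7
  Seq2 vs Seq3: 9
The smallest is 4, between Seq1 and Seq2.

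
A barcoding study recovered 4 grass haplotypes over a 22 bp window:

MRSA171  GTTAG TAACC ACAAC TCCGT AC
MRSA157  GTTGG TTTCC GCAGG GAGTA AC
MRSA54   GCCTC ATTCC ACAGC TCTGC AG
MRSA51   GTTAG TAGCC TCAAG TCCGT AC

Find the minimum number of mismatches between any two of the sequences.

Pairwise Hamming distances:
  MRSA171 vs MRSA157: 11
  MRSA171 vs MRSA54: 11
  MRSA171 vs MRSA51: 3
  MRSA157 vs MRSA54: 13
  MRSA157 vs MRSA51: 10
  MRSA54 vs MRSA51: 13
The smallest is 3, between MRSA171 and MRSA51.

3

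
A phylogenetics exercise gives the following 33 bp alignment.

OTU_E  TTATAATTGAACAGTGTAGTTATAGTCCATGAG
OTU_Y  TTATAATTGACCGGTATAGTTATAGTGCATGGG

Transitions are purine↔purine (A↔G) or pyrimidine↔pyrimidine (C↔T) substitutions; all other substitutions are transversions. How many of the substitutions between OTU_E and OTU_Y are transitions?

The sequences differ at positions 11 (A/C, transversion), 13 (A/G, transition), 16 (G/A, transition), 27 (C/G, transversion), 32 (A/G, transition).
Of the 5 differences, 3 transitions and 2 transversions, so the answer is 3.

3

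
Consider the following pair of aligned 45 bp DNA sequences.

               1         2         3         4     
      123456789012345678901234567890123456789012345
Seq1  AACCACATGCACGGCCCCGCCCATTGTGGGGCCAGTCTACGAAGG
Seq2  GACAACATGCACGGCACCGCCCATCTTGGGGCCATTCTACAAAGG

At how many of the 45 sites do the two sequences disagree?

Differing sites — 1:A/G; 4:C/A; 16:C/A; 25:T/C; 26:G/T; 35:G/T; 41:G/A.
That gives 7 mismatches out of 45 aligned sites, so the Hamming distance is 7.

7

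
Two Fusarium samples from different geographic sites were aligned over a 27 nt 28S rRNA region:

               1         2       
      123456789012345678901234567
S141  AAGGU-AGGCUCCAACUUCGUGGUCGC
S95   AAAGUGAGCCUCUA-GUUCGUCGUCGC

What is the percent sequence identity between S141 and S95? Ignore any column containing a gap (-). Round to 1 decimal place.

80.0%

Excluding the 2 gap columns leaves 25 comparable sites.
Mismatches occur at site 3 (G↔A), site 9 (G↔C), site 13 (C↔U), site 16 (C↔G), site 22 (G↔C).
20 of the 25 comparable sites match, so the percent identity is 20/25 × 100 = 80.0%.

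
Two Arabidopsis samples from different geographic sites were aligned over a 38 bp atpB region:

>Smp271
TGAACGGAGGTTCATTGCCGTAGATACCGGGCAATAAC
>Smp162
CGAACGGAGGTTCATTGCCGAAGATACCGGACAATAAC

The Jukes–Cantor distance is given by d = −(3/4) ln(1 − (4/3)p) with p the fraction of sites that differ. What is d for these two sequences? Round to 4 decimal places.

0.0834

Mismatches occur at site 1 (T/C), site 21 (T/A), site 31 (G/A).
p = 3/38 = 0.078947.
d = −0.75 · ln(1 − (4/3)·0.078947) = −0.75 · ln(0.894737) = −0.75 · (-0.111225) = 0.0834.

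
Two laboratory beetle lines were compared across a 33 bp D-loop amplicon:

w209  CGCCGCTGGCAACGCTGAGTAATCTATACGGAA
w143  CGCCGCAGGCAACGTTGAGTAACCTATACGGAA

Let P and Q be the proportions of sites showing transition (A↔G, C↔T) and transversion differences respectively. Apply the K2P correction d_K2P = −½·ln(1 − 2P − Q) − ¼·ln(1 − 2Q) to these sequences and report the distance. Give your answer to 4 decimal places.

The sequences differ at positions 7 (T/A, transversion), 15 (C/T, transition), 23 (T/C, transition).
Of the 3 differences, 2 transitions and 1 transversion over 33 sites: P = 2/33 = 0.060606, Q = 1/33 = 0.030303.
d = −0.5·ln(0.848485) − 0.25·ln(0.939394) = −0.5·(-0.164303) − 0.25·(-0.062520) = 0.0978.

0.0978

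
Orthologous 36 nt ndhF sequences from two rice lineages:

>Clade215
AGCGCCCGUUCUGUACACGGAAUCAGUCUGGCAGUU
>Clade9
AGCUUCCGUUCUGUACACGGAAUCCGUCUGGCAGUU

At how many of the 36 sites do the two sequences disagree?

The sequences differ at positions 4 (G/U), 5 (C/U), 25 (A/C).
That gives 3 mismatches out of 36 aligned sites, so the Hamming distance is 3.

3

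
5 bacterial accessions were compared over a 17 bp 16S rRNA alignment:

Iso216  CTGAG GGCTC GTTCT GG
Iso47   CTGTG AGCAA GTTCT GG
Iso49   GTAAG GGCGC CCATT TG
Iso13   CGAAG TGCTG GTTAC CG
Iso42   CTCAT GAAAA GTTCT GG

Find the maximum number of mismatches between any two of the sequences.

Pairwise Hamming distances:
  Iso216 vs Iso47: 4
  Iso216 vs Iso49: 8
  Iso216 vs Iso13: 7
  Iso216 vs Iso42: 6
  Iso47 vs Iso49: 11
  Iso47 vs Iso13: 9
  Iso47 vs Iso42: 6
  Iso49 vs Iso13: 11
  Iso49 vs Iso42: 12
  Iso13 vs Iso42: 11
The largest is 12, between Iso49 and Iso42.

12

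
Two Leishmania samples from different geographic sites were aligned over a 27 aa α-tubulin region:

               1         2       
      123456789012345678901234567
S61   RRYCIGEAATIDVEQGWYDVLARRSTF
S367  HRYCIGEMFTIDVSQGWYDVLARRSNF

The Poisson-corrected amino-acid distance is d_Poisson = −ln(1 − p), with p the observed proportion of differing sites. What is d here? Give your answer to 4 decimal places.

0.2048

Differing sites — 1:R/H; 8:A/M; 9:A/F; 14:E/S; 26:T/N.
p = 5/27 = 0.185185.
d = −ln(1 − 0.185185) = −ln(0.814815) = 0.2048.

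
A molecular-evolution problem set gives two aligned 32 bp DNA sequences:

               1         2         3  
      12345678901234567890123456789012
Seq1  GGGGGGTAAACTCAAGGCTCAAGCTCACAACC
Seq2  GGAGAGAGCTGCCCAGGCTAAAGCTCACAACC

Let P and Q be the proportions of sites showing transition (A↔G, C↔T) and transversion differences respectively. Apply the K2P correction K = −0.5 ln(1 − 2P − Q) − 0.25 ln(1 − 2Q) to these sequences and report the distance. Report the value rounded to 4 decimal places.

Mismatches occur at site 3 (G/A, transition), site 5 (G/A, transition), site 7 (T/A, transversion), site 8 (A/G, transition), site 9 (A/C, transversion), site 10 (A/T, transversion), site 11 (C/G, transversion), site 12 (T/C, transition), site 14 (A/C, transversion), site 20 (C/A, transversion).
Of the 10 differences, 4 transitions and 6 transversions over 32 sites: P = 4/32 = 0.125000, Q = 6/32 = 0.187500.
d = −0.5·ln(0.562500) − 0.25·ln(0.625000) = −0.5·(-0.575364) − 0.25·(-0.470004) = 0.4052.

0.4052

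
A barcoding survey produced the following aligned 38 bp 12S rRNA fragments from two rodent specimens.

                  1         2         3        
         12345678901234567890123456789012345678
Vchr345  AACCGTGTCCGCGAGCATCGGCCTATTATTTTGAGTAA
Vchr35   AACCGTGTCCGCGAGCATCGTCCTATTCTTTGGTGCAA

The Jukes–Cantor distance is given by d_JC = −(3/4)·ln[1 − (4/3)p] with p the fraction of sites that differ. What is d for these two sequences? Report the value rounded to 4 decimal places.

0.1447

The sequences differ at positions 21 (G/T), 28 (A/C), 32 (T/G), 34 (A/T), 36 (T/C).
p = 5/38 = 0.131579.
d = −0.75 · ln(1 − (4/3)·0.131579) = −0.75 · ln(0.824561) = −0.75 · (-0.192904) = 0.1447.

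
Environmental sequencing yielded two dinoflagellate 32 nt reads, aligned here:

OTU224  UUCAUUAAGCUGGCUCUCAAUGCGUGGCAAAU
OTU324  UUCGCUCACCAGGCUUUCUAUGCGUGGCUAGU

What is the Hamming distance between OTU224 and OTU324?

9

Mismatches occur at site 4 (A/G), site 5 (U/C), site 7 (A/C), site 9 (G/C), site 11 (U/A), site 16 (C/U), site 19 (A/U), site 29 (A/U), site 31 (A/G).
That gives 9 mismatches out of 32 aligned sites, so the Hamming distance is 9.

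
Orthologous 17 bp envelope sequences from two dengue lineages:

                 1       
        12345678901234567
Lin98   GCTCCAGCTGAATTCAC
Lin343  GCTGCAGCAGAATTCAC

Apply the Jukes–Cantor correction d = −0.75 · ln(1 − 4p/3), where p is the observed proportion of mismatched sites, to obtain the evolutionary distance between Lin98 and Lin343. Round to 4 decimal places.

The sequences differ at positions 4 (C/G), 9 (T/A).
p = 2/17 = 0.117647.
d = −0.75 · ln(1 − (4/3)·0.117647) = −0.75 · ln(0.843137) = −0.75 · (-0.170626) = 0.1280.

0.1280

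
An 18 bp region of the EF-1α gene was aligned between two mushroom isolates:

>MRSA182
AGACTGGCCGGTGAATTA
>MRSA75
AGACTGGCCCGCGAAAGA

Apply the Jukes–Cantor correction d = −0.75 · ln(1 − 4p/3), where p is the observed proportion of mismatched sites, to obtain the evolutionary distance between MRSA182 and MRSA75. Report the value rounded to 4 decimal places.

0.2635

The sequences differ at positions 10 (G/C), 12 (T/C), 16 (T/A), 17 (T/G).
p = 4/18 = 0.222222.
d = −0.75 · ln(1 − (4/3)·0.222222) = −0.75 · ln(0.703704) = −0.75 · (-0.351397) = 0.2635.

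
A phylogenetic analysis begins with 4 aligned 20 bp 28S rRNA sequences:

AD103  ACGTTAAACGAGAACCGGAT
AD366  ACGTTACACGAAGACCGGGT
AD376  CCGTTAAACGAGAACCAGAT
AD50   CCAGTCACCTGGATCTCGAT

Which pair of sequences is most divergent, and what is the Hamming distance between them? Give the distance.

Pairwise Hamming distances:
  AD103 vs AD366: 4
  AD103 vs AD376: 2
  AD103 vs AD50: 10
  AD366 vs AD376: 6
  AD366 vs AD50: 14
  AD376 vs AD50: 9
The largest is 14, between AD366 and AD50.

14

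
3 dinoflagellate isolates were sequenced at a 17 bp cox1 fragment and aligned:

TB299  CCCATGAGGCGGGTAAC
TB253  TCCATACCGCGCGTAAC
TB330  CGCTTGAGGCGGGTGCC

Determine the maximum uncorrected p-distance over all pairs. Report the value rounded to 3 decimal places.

0.529

Pairwise Hamming distances:
  TB299 vs TB253: 5
  TB299 vs TB330: 4
  TB253 vs TB330: 9
The largest is 9 mismatches, between TB253 and TB330; p = 9/17 = 0.529.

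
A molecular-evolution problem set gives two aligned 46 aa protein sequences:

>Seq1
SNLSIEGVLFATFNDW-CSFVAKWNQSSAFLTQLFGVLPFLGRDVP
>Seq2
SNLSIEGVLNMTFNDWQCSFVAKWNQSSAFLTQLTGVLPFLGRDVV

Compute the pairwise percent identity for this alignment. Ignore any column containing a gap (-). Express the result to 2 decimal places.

Excluding the 1 gap column leaves 45 comparable sites.
The sequences differ at positions 10 (F/N), 11 (A/M), 35 (F/T), 46 (P/V).
41 of the 45 comparable sites match, so the percent identity is 41/45 × 100 = 91.11%.

91.11%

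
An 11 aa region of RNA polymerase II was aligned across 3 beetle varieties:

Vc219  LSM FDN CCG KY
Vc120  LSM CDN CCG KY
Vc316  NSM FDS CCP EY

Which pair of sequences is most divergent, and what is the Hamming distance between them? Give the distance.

Pairwise Hamming distances:
  Vc219 vs Vc120: 1
  Vc219 vs Vc316: 4
  Vc120 vs Vc316: 5
The largest is 5, between Vc120 and Vc316.

5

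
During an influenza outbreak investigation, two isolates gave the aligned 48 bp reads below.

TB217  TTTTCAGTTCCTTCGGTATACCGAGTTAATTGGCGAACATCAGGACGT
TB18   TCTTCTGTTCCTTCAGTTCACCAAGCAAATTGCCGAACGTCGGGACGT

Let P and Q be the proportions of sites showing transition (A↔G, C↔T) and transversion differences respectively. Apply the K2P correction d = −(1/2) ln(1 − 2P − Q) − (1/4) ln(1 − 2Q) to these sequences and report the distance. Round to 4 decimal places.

0.2806

Mismatches occur at site 2 (T↔C, transition), site 6 (A↔T, transversion), site 15 (G↔A, transition), site 18 (A↔T, transversion), site 19 (T↔C, transition), site 23 (G↔A, transition), site 26 (T↔C, transition), site 27 (T↔A, transversion), site 33 (G↔C, transversion), site 39 (A↔G, transition), site 42 (A↔G, transition).
Of the 11 differences, 7 transitions and 4 transversions over 48 sites: P = 7/48 = 0.145833, Q = 4/48 = 0.083333.
d = −0.5·ln(0.625001) − 0.25·ln(0.833334) = −0.5·(-0.470002) − 0.25·(-0.182321) = 0.2806.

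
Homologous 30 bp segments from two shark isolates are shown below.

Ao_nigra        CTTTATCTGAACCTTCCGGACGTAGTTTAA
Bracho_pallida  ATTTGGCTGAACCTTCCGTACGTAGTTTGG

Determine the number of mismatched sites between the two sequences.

The sequences differ at positions 1 (C/A), 5 (A/G), 6 (T/G), 19 (G/T), 29 (A/G), 30 (A/G).
That gives 6 mismatches out of 30 aligned sites, so the Hamming distance is 6.

6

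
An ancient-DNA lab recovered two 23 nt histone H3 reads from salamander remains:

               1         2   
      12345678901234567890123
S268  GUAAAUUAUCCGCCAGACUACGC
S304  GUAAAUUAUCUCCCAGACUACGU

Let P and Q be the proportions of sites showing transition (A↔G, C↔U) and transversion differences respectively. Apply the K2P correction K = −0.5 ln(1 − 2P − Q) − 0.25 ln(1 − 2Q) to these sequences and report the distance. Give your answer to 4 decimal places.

0.1453

The sequences differ at positions 11 (C/U, transition), 12 (G/C, transversion), 23 (C/U, transition).
Of the 3 differences, 2 transitions and 1 transversion over 23 sites: P = 2/23 = 0.086957, Q = 1/23 = 0.043478.
d = −0.5·ln(0.782608) − 0.25·ln(0.913044) = −0.5·(-0.245123) − 0.25·(-0.090971) = 0.1453.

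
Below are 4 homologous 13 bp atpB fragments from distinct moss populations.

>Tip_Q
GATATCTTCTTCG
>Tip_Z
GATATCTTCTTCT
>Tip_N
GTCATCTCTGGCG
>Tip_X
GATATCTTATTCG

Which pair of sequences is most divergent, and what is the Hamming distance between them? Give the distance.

7

Pairwise Hamming distances:
  Tip_Q vs Tip_Z: 1
  Tip_Q vs Tip_N: 6
  Tip_Q vs Tip_X: 1
  Tip_Z vs Tip_N: 7
  Tip_Z vs Tip_X: 2
  Tip_N vs Tip_X: 6
The largest is 7, between Tip_Z and Tip_N.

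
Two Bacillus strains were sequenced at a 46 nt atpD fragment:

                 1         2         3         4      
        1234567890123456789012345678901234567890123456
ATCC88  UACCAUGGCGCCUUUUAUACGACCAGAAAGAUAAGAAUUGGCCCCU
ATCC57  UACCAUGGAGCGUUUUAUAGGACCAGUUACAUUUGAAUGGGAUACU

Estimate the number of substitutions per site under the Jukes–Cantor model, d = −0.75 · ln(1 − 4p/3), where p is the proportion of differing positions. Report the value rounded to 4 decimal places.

The sequences differ at positions 9 (C/A), 12 (C/G), 20 (C/G), 27 (A/U), 28 (A/U), 30 (G/C), 33 (A/U), 34 (A/U), 39 (U/G), 42 (C/A), 43 (C/U), 44 (C/A).
p = 12/46 = 0.260870.
d = −0.75 · ln(1 − (4/3)·0.260870) = −0.75 · ln(0.652173) = −0.75 · (-0.427445) = 0.3206.

0.3206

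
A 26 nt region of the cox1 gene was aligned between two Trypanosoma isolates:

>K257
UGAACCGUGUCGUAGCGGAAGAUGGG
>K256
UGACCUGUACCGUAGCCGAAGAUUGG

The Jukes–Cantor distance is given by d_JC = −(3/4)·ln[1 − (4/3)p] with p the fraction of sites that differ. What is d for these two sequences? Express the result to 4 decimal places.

Mismatches occur at site 4 (A↔C), site 6 (C↔U), site 9 (G↔A), site 10 (U↔C), site 17 (G↔C), site 24 (G↔U).
p = 6/26 = 0.230769.
d = −0.75 · ln(1 − (4/3)·0.230769) = −0.75 · ln(0.692308) = −0.75 · (-0.367724) = 0.2758.

0.2758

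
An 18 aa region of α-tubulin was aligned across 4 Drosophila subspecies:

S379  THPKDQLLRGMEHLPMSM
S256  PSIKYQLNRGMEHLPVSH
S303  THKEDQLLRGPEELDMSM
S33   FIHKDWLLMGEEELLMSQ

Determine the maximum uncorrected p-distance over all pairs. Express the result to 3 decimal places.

Pairwise Hamming distances:
  S379 vs S256: 7
  S379 vs S303: 5
  S379 vs S33: 9
  S256 vs S303: 11
  S256 vs S33: 12
  S303 vs S33: 9
The largest is 12 mismatches, between S256 and S33; p = 12/18 = 0.667.

0.667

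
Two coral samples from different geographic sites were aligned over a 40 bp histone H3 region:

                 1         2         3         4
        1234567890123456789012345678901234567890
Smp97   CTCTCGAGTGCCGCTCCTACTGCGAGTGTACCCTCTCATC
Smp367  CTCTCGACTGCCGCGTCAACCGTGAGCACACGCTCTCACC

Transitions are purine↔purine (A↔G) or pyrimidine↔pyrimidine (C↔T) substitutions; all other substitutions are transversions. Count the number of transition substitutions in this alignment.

Mismatches occur at site 8 (G→C, transversion), site 15 (T→G, transversion), site 16 (C→T, transition), site 18 (T→A, transversion), site 21 (T→C, transition), site 23 (C→T, transition), site 27 (T→C, transition), site 28 (G→A, transition), site 29 (T→C, transition), site 32 (C→G, transversion), site 39 (T→C, transition).
Of the 11 differences, 7 transitions and 4 transversions, so the answer is 7.

7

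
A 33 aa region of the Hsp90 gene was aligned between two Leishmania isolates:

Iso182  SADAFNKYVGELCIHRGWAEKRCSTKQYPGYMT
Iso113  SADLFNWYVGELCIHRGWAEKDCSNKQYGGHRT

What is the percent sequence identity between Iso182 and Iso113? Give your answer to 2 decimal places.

Differing sites — 4:A/L; 7:K/W; 22:R/D; 25:T/N; 29:P/G; 31:Y/H; 32:M/R.
26 of the 33 sites match, so the percent identity is 26/33 × 100 = 78.79%.

78.79%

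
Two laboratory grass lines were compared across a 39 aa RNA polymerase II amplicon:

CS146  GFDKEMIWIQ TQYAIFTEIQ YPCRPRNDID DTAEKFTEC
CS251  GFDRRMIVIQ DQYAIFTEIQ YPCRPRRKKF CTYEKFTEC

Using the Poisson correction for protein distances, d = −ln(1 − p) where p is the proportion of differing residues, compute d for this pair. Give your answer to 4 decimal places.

Differing sites — 4:K/R; 5:E/R; 8:W/V; 11:T/D; 27:N/R; 28:D/K; 29:I/K; 30:D/F; 31:D/C; 33:A/Y.
p = 10/39 = 0.256410.
d = −ln(1 − 0.256410) = −ln(0.743590) = 0.2963.

0.2963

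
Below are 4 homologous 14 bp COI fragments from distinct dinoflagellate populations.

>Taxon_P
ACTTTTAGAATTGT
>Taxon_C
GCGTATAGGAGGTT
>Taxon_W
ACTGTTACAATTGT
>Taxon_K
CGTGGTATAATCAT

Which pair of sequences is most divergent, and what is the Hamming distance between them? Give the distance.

10

Pairwise Hamming distances:
  Taxon_P vs Taxon_C: 7
  Taxon_P vs Taxon_W: 2
  Taxon_P vs Taxon_K: 7
  Taxon_C vs Taxon_W: 9
  Taxon_C vs Taxon_K: 10
  Taxon_W vs Taxon_K: 6
The largest is 10, between Taxon_C and Taxon_K.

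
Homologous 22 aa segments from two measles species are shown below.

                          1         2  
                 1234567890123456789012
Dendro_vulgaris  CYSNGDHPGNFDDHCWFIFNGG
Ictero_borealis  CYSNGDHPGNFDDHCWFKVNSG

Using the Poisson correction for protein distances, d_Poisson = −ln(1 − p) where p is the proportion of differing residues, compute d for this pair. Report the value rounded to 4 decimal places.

Differing sites — 18:I/K; 19:F/V; 21:G/S.
p = 3/22 = 0.136364.
d = −ln(1 − 0.136364) = −ln(0.863636) = 0.1466.

0.1466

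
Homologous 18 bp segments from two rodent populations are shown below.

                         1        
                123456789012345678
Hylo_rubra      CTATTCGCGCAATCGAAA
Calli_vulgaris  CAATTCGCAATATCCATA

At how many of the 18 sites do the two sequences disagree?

6

Mismatches occur at site 2 (T↔A), site 9 (G↔A), site 10 (C↔A), site 11 (A↔T), site 15 (G↔C), site 17 (A↔T).
That gives 6 mismatches out of 18 aligned sites, so the Hamming distance is 6.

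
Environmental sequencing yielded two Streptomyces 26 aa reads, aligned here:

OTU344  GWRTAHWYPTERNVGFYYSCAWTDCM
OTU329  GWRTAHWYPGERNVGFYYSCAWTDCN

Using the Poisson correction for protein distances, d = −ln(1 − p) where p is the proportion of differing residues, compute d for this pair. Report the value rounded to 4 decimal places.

Mismatches occur at site 10 (T↔G), site 26 (M↔N).
p = 2/26 = 0.076923.
d = −ln(1 − 0.076923) = −ln(0.923077) = 0.0800.

0.0800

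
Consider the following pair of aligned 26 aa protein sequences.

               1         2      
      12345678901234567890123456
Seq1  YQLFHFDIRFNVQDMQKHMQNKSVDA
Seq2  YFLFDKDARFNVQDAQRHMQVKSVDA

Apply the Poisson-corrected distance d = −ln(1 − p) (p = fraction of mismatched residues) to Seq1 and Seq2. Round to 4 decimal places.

0.3137

Mismatches occur at site 2 (Q↔F), site 5 (H↔D), site 6 (F↔K), site 8 (I↔A), site 15 (M↔A), site 17 (K↔R), site 21 (N↔V).
p = 7/26 = 0.269231.
d = −ln(1 − 0.269231) = −ln(0.730769) = 0.3137.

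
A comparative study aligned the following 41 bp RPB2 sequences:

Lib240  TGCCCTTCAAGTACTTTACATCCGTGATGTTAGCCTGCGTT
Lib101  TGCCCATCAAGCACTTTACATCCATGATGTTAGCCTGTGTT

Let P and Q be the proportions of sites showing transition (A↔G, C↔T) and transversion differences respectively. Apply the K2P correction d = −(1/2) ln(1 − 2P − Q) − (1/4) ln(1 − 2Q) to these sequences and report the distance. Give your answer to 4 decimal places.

Differing sites — 6:T/A (Tv); 12:T/C (Ti); 24:G/A (Ti); 38:C/T (Ti).
Of the 4 differences, 3 transitions and 1 transversion over 41 sites: P = 3/41 = 0.073171, Q = 1/41 = 0.024390.
d = −0.5·ln(0.829268) − 0.25·ln(0.951220) = −0.5·(-0.187212) − 0.25·(-0.050010) = 0.1061.

0.1061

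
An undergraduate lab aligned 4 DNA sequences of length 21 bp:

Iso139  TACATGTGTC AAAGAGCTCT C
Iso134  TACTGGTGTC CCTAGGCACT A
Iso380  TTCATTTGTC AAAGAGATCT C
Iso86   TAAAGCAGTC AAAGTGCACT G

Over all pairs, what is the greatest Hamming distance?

Pairwise Hamming distances:
  Iso139 vs Iso134: 9
  Iso139 vs Iso380: 3
  Iso139 vs Iso86: 7
  Iso134 vs Iso380: 12
  Iso134 vs Iso86: 10
  Iso380 vs Iso86: 9
The largest is 12, between Iso134 and Iso380.

12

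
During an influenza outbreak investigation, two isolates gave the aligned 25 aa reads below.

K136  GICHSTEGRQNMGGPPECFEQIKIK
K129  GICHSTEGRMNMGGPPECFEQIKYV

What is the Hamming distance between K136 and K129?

The sequences differ at positions 10 (Q/M), 24 (I/Y), 25 (K/V).
That gives 3 mismatches out of 25 aligned sites, so the Hamming distance is 3.

3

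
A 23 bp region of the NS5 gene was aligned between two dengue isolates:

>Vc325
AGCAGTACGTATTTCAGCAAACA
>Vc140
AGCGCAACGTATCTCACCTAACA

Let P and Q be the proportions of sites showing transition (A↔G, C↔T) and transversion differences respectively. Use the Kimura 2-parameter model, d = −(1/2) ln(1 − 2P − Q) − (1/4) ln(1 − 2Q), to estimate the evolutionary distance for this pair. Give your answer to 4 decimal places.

0.3206

Differing sites — 4:A/G (Ti); 5:G/C (Tv); 6:T/A (Tv); 13:T/C (Ti); 17:G/C (Tv); 19:A/T (Tv).
Of the 6 differences, 2 transitions and 4 transversions over 23 sites: P = 2/23 = 0.086957, Q = 4/23 = 0.173913.
d = −0.5·ln(0.652173) − 0.25·ln(0.652174) = −0.5·(-0.427445) − 0.25·(-0.427444) = 0.3206.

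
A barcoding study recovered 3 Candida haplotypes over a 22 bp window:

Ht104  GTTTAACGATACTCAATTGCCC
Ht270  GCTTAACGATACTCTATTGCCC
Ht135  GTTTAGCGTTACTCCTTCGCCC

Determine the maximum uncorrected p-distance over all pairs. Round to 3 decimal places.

Pairwise Hamming distances:
  Ht104 vs Ht270: 2
  Ht104 vs Ht135: 5
  Ht270 vs Ht135: 6
The largest is 6 mismatches, between Ht270 and Ht135; p = 6/22 = 0.273.

0.273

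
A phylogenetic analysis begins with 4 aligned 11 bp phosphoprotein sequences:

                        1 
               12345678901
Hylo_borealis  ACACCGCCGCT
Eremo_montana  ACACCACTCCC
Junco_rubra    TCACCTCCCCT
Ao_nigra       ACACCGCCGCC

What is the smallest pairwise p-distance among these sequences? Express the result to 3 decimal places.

0.091

Pairwise Hamming distances:
  Hylo_borealis vs Eremo_montana: 4
  Hylo_borealis vs Junco_rubra: 3
  Hylo_borealis vs Ao_nigra: 1
  Eremo_montana vs Junco_rubra: 4
  Eremo_montana vs Ao_nigra: 3
  Junco_rubra vs Ao_nigra: 4
The smallest is 1 mismatch, between Hylo_borealis and Ao_nigra; p = 1/11 = 0.091.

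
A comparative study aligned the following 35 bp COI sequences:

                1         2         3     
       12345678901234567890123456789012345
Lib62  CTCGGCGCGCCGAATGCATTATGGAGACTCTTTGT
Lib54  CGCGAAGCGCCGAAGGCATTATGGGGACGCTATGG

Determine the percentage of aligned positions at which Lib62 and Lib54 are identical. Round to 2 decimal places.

Differing sites — 2:T/G; 5:G/A; 6:C/A; 15:T/G; 25:A/G; 29:T/G; 32:T/A; 35:T/G.
27 of the 35 sites match, so the percent identity is 27/35 × 100 = 77.14%.

77.14%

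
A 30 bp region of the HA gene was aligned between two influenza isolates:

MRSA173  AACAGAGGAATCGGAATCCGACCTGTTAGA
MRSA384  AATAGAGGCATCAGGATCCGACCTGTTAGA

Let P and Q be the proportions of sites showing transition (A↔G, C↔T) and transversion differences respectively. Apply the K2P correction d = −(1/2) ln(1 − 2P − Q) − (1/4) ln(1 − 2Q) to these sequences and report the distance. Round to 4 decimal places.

Differing sites — 3:C/T (Ti); 9:A/C (Tv); 13:G/A (Ti); 15:A/G (Ti).
Of the 4 differences, 3 transitions and 1 transversion over 30 sites: P = 3/30 = 0.100000, Q = 1/30 = 0.033333.
d = −0.5·ln(0.766667) − 0.25·ln(0.933334) = −0.5·(-0.265703) − 0.25·(-0.068992) = 0.1501.

0.1501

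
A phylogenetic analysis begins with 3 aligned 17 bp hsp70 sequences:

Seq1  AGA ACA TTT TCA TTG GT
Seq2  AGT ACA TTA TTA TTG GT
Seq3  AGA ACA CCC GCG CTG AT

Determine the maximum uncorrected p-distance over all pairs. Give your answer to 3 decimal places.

0.529

Pairwise Hamming distances:
  Seq1 vs Seq2: 3
  Seq1 vs Seq3: 7
  Seq2 vs Seq3: 9
The largest is 9 mismatches, between Seq2 and Seq3; p = 9/17 = 0.529.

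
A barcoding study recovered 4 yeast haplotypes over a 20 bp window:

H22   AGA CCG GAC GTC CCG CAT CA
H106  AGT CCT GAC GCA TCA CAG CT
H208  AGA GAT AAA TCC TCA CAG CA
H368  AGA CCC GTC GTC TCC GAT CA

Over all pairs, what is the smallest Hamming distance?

5

Pairwise Hamming distances:
  H22 vs H106: 8
  H22 vs H208: 10
  H22 vs H368: 5
  H106 vs H208: 8
  H106 vs H368: 9
  H208 vs H368: 11
The smallest is 5, between H22 and H368.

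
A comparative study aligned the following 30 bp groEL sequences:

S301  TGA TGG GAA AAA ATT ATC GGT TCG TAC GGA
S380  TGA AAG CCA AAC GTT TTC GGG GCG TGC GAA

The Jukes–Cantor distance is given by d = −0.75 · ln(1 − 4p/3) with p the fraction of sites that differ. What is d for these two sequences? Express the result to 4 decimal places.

Differing sites — 4:T/A; 5:G/A; 7:G/C; 8:A/C; 12:A/C; 13:A/G; 16:A/T; 21:T/G; 22:T/G; 26:A/G; 29:G/A.
p = 11/30 = 0.366667.
d = −0.75 · ln(1 − (4/3)·0.366667) = −0.75 · ln(0.511111) = −0.75 · (-0.671168) = 0.5034.

0.5034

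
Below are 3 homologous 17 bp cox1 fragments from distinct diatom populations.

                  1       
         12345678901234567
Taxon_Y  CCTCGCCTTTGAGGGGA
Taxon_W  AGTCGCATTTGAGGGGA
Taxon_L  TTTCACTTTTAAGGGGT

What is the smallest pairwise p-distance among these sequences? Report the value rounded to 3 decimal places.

0.176

Pairwise Hamming distances:
  Taxon_Y vs Taxon_W: 3
  Taxon_Y vs Taxon_L: 6
  Taxon_W vs Taxon_L: 6
The smallest is 3 mismatches, between Taxon_Y and Taxon_W; p = 3/17 = 0.176.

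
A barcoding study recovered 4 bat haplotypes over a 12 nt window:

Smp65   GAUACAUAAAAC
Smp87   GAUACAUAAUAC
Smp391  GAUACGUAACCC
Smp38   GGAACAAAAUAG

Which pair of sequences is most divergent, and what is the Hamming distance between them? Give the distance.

Pairwise Hamming distances:
  Smp65 vs Smp87: 1
  Smp65 vs Smp391: 3
  Smp65 vs Smp38: 5
  Smp87 vs Smp391: 3
  Smp87 vs Smp38: 4
  Smp391 vs Smp38: 7
The largest is 7, between Smp391 and Smp38.

7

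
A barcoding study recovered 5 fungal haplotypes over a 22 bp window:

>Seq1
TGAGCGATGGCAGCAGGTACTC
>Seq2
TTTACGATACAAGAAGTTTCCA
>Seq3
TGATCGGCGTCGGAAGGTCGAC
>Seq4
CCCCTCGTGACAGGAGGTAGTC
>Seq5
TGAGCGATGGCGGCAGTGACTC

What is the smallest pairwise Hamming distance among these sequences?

3

Pairwise Hamming distances:
  Seq1 vs Seq2: 11
  Seq1 vs Seq3: 9
  Seq1 vs Seq4: 10
  Seq1 vs Seq5: 3
  Seq2 vs Seq3: 14
  Seq2 vs Seq4: 16
  Seq2 vs Seq5: 12
  Seq3 vs Seq4: 12
  Seq3 vs Seq5: 10
  Seq4 vs Seq5: 13
The smallest is 3, between Seq1 and Seq5.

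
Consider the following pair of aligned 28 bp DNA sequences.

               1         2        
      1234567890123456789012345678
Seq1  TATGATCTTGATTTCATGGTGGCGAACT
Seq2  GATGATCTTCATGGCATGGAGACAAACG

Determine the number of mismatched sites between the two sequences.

The sequences differ at positions 1 (T/G), 10 (G/C), 13 (T/G), 14 (T/G), 20 (T/A), 22 (G/A), 24 (G/A), 28 (T/G).
That gives 8 mismatches out of 28 aligned sites, so the Hamming distance is 8.

8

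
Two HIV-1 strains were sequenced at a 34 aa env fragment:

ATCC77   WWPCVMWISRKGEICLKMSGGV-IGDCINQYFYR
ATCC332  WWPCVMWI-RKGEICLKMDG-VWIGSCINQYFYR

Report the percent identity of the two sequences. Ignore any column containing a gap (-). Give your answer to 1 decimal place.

Excluding the 3 gap columns leaves 31 comparable sites.
Differing sites — 19:S/D; 26:D/S.
29 of the 31 comparable sites match, so the percent identity is 29/31 × 100 = 93.5%.

93.5%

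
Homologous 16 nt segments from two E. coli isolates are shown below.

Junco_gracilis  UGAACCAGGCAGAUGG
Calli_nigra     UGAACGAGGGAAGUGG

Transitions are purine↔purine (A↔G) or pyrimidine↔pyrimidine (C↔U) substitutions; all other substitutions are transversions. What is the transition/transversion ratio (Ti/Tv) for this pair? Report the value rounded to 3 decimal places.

Mismatches occur at site 6 (C/G, transversion), site 10 (C/G, transversion), site 12 (G/A, transition), site 13 (A/G, transition).
Of the 4 differences, 2 transitions and 2 transversions, so Ti/Tv = 2/2 = 1.000.

1.000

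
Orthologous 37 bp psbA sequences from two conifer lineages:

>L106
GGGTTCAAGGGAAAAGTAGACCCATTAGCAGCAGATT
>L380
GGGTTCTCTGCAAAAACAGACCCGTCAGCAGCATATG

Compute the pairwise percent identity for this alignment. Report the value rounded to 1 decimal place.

73.0%

The sequences differ at positions 7 (A/T), 8 (A/C), 9 (G/T), 11 (G/C), 16 (G/A), 17 (T/C), 24 (A/G), 26 (T/C), 34 (G/T), 37 (T/G).
27 of the 37 sites match, so the percent identity is 27/37 × 100 = 73.0%.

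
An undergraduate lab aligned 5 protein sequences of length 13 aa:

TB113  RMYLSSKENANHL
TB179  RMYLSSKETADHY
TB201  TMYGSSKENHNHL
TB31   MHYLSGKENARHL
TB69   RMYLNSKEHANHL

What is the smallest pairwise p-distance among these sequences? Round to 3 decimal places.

Pairwise Hamming distances:
  TB113 vs TB179: 3
  TB113 vs TB201: 3
  TB113 vs TB31: 4
  TB113 vs TB69: 2
  TB179 vs TB201: 6
  TB179 vs TB31: 6
  TB179 vs TB69: 4
  TB201 vs TB31: 6
  TB201 vs TB69: 5
  TB31 vs TB69: 6
The smallest is 2 mismatches, between TB113 and TB69; p = 2/13 = 0.154.

0.154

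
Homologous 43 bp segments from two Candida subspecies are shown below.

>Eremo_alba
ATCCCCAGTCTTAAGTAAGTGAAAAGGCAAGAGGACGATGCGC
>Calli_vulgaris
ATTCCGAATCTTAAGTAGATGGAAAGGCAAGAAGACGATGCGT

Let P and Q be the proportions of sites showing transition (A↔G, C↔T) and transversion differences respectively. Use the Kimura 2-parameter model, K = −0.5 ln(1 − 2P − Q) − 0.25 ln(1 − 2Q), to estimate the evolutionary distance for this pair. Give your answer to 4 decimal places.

The sequences differ at positions 3 (C/T, transition), 6 (C/G, transversion), 8 (G/A, transition), 18 (A/G, transition), 19 (G/A, transition), 22 (A/G, transition), 33 (G/A, transition), 43 (C/T, transition).
Of the 8 differences, 7 transitions and 1 transversion over 43 sites: P = 7/43 = 0.162791, Q = 1/43 = 0.023256.
d = −0.5·ln(0.651162) − 0.25·ln(0.953488) = −0.5·(-0.428997) − 0.25·(-0.047628) = 0.2264.

0.2264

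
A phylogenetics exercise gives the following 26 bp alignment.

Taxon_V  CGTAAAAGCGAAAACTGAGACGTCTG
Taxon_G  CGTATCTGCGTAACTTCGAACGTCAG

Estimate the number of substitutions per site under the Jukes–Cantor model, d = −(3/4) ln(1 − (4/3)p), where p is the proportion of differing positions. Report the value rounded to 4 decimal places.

The sequences differ at positions 5 (A/T), 6 (A/C), 7 (A/T), 11 (A/T), 14 (A/C), 15 (C/T), 17 (G/C), 18 (A/G), 19 (G/A), 25 (T/A).
p = 10/26 = 0.384615.
d = −0.75 · ln(1 − (4/3)·0.384615) = −0.75 · ln(0.487180) = −0.75 · (-0.719122) = 0.5393.

0.5393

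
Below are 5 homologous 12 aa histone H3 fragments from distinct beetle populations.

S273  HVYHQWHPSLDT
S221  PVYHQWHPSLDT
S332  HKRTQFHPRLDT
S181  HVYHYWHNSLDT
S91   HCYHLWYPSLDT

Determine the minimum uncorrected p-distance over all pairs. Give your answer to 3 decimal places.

0.083

Pairwise Hamming distances:
  S273 vs S221: 1
  S273 vs S332: 5
  S273 vs S181: 2
  S273 vs S91: 3
  S221 vs S332: 6
  S221 vs S181: 3
  S221 vs S91: 4
  S332 vs S181: 7
  S332 vs S91: 7
  S181 vs S91: 4
The smallest is 1 mismatch, between S273 and S221; p = 1/12 = 0.083.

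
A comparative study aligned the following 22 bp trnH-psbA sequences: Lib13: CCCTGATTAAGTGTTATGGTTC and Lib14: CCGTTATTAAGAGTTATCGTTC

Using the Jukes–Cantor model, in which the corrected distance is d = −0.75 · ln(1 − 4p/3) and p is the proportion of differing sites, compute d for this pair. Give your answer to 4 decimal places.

The sequences differ at positions 3 (C/G), 5 (G/T), 12 (T/A), 18 (G/C).
p = 4/22 = 0.181818.
d = −0.75 · ln(1 − (4/3)·0.181818) = −0.75 · ln(0.757576) = −0.75 · (-0.277631) = 0.2082.

0.2082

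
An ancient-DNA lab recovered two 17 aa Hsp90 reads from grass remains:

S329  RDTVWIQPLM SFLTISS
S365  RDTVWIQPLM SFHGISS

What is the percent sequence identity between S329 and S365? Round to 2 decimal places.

The sequences differ at positions 13 (L/H), 14 (T/G).
15 of the 17 sites match, so the percent identity is 15/17 × 100 = 88.24%.

88.24%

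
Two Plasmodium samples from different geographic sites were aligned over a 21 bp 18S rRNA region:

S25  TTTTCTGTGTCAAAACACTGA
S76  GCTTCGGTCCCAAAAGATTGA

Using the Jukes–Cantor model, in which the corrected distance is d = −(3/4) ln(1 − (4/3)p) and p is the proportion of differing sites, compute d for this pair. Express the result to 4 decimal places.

Mismatches occur at site 1 (T→G), site 2 (T→C), site 6 (T→G), site 9 (G→C), site 10 (T→C), site 16 (C→G), site 18 (C→T).
p = 7/21 = 0.333333.
d = −0.75 · ln(1 − (4/3)·0.333333) = −0.75 · ln(0.555556) = −0.75 · (-0.587786) = 0.4408.

0.4408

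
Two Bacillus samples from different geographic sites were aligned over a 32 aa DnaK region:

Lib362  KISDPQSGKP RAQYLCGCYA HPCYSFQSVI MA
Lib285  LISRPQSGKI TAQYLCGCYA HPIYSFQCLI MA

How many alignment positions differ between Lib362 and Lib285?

Differing sites — 1:K/L; 4:D/R; 10:P/I; 11:R/T; 23:C/I; 28:S/C; 29:V/L.
That gives 7 mismatches out of 32 aligned sites, so the Hamming distance is 7.

7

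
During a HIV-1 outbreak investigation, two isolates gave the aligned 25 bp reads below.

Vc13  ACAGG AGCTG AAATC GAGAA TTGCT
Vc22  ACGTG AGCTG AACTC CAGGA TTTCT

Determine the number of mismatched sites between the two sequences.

The sequences differ at positions 3 (A/G), 4 (G/T), 13 (A/C), 16 (G/C), 19 (A/G), 23 (G/T).
That gives 6 mismatches out of 25 aligned sites, so the Hamming distance is 6.

6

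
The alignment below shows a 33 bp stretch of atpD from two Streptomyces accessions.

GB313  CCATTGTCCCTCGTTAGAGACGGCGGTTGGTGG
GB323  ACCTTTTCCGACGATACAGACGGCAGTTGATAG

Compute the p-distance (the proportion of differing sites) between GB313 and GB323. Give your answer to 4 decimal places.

Differing sites — 1:C/A; 3:A/C; 6:G/T; 10:C/G; 11:T/A; 14:T/A; 17:G/C; 25:G/A; 30:G/A; 32:G/A.
There are 10 differences over 33 sites, so p = 10/33 = 0.3030.

0.3030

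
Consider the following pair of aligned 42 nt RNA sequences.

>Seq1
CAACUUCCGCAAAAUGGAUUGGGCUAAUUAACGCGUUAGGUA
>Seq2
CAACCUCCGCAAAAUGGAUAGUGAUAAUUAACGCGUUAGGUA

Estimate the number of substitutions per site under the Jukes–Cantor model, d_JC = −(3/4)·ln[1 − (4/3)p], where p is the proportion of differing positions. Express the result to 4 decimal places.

The sequences differ at positions 5 (U/C), 20 (U/A), 22 (G/U), 24 (C/A).
p = 4/42 = 0.095238.
d = −0.75 · ln(1 − (4/3)·0.095238) = −0.75 · ln(0.873016) = −0.75 · (-0.135801) = 0.1019.

0.1019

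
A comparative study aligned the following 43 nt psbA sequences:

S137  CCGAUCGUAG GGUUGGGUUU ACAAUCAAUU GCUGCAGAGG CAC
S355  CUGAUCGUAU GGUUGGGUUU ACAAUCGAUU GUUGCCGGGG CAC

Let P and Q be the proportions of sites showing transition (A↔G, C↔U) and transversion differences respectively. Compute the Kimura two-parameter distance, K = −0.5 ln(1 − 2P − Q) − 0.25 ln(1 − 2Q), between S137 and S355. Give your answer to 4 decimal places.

0.1568

The sequences differ at positions 2 (C/U, transition), 10 (G/U, transversion), 27 (A/G, transition), 32 (C/U, transition), 36 (A/C, transversion), 38 (A/G, transition).
Of the 6 differences, 4 transitions and 2 transversions over 43 sites: P = 4/43 = 0.093023, Q = 2/43 = 0.046512.
d = −0.5·ln(0.767442) − 0.25·ln(0.906976) = −0.5·(-0.264692) − 0.25·(-0.097639) = 0.1568.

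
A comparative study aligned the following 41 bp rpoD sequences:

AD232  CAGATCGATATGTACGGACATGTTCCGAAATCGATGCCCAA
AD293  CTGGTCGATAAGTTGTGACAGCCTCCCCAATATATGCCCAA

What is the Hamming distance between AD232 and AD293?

13

The sequences differ at positions 2 (A/T), 4 (A/G), 11 (T/A), 14 (A/T), 15 (C/G), 16 (G/T), 21 (T/G), 22 (G/C), 23 (T/C), 27 (G/C), 28 (A/C), 32 (C/A), 33 (G/T).
That gives 13 mismatches out of 41 aligned sites, so the Hamming distance is 13.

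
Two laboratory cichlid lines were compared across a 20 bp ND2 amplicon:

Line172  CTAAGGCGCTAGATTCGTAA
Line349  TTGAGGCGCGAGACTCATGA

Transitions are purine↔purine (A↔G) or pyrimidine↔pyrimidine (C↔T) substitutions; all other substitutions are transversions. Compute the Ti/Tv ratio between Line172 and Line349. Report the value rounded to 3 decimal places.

5.000

Mismatches occur at site 1 (C→T, transition), site 3 (A→G, transition), site 10 (T→G, transversion), site 14 (T→C, transition), site 17 (G→A, transition), site 19 (A→G, transition).
Of the 6 differences, 5 transitions and 1 transversion, so Ti/Tv = 5/1 = 5.000.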